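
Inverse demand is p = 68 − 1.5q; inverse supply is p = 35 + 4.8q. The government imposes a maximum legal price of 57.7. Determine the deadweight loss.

Competitive equilibrium: 68 − 1.5q = 35 + 4.8q → q* = 5.2381, p* = 60.1429.
At the ceiling p = 57.7, quantity supplied = (57.7 − 35)/4.8 = 4.7292.
Willingness to pay at q' = 4.7292: 68 − 1.5·4.7292 = 60.9062.
Δq = 5.2381 − 4.7292 = 0.5089; wedge = 60.9062 − 57.7 = 3.2062.
Welfare loss = ½ × 0.5089 × 3.2062 = 0.82.

0.82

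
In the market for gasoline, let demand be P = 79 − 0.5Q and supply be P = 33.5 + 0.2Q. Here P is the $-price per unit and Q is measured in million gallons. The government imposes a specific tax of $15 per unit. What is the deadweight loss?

$160.71 million

Competitive equilibrium: 79 − 0.5Q = 33.5 + 0.2Q → Q* = 65, P* = 46.5.
With the tax, the buyer price exceeds the seller price by 15: (79 − 0.5Q) − (33.5 + 0.2Q) = 15 → Q' = 43.5714.
ΔQ = 65 − 43.5714 = 21.4286; the wedge equals the tax, 15.
The triangle = ½ × 21.4286 × 15 = $160.71 million.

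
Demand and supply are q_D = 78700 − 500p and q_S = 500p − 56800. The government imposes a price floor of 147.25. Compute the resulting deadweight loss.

In inverse form: demand p = 157.4 − 0.002q, supply p = 113.6 + 0.002q.
Competitive equilibrium: 157.4 − 0.002q = 113.6 + 0.002q → q* = 10950, p* = 135.5.
At the floor p = 147.25, quantity demanded = (157.4 − 147.25)/0.002 = 5075.
Sellers' marginal cost at q' = 5075: 113.6 + 0.002·5075 = 123.75.
Δq = 10950 − 5075 = 5875; wedge = 147.25 − 123.75 = 23.5.
DWL = ½ × 5875 × 23.5 = 69031.25.

69031.25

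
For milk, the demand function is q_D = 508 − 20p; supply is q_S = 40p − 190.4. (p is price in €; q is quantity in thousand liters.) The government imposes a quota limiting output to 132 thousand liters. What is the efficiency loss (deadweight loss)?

€768.984 thousand

In inverse form: demand p = 25.4 − 0.05q, supply p = 4.76 + 0.025q.
Competitive equilibrium: 25.4 − 0.05q = 4.76 + 0.025q → q* = 275.2, p* = 11.64.
At q = 132: demand price = 25.4 − 0.05·132 = 18.8; supply price = 4.76 + 0.025·132 = 8.06.
Δq = 275.2 − 132 = 143.2; wedge = 18.8 − 8.06 = 10.74.
DWL = ½ × 143.2 × 10.74 = €768.984 thousand.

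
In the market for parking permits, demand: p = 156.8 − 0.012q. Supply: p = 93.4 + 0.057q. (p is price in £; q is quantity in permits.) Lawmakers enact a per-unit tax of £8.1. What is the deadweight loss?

Competitive equilibrium: 156.8 − 0.012q = 93.4 + 0.057q → q* = 918.8406, p* = 145.7739.
With the tax, the buyer price exceeds the seller price by 8.1: (156.8 − 0.012q) − (93.4 + 0.057q) = 8.1 → q' = 801.4493.
Δq = 918.8406 − 801.4493 = 117.3913; the wedge equals the tax, 8.1.
Deadweight loss = ½ × 117.3913 × 8.1 = £475.43.

£475.43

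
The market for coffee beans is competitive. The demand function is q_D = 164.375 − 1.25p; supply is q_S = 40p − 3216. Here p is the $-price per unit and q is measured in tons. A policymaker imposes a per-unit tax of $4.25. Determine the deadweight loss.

In inverse form: demand p = 131.5 − 0.8q, supply p = 80.4 + 0.025q.
Competitive equilibrium: 131.5 − 0.8q = 80.4 + 0.025q → q* = 61.9394, p* = 81.9485.
With the tax, the buyer price exceeds the seller price by 4.25: (131.5 − 0.8q) − (80.4 + 0.025q) = 4.25 → q' = 56.7879.
Δq = 61.9394 − 56.7879 = 5.1515; the wedge equals the tax, 4.25.
Deadweight loss = ½ × 5.1515 × 4.25 = $10.95.

$10.95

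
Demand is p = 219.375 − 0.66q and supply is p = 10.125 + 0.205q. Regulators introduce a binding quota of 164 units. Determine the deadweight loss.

Competitive equilibrium: 219.375 − 0.66q = 10.125 + 0.205q → q* = 241.9075, p* = 59.716.
At q = 164: demand price = 219.375 − 0.66·164 = 111.135; supply price = 10.125 + 0.205·164 = 43.745.
Δq = 241.9075 − 164 = 77.9075; wedge = 111.135 − 43.745 = 67.39.
The triangle = ½ × 77.9075 × 67.39 = 2625.09.

2625.09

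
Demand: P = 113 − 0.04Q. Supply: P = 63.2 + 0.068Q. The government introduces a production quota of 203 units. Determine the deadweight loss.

3597.55

Competitive equilibrium: 113 − 0.04Q = 63.2 + 0.068Q → Q* = 461.1111, P* = 94.5556.
At Q = 203: demand price = 113 − 0.04·203 = 104.88; supply price = 63.2 + 0.068·203 = 77.004.
ΔQ = 461.1111 − 203 = 258.1111; wedge = 104.88 − 77.004 = 27.876.
Deadweight loss = ½ × 258.1111 × 27.876 = 3597.55.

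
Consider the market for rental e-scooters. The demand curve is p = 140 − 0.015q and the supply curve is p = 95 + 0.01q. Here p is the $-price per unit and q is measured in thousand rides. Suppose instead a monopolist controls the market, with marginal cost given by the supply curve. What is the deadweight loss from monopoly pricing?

$5695.31 thousand

Competitive equilibrium: 140 − 0.015q = 95 + 0.01q → q* = 1800, p* = 113.
Marginal revenue: MR = 140 − 0.03q. Set MR = MC: 140 − 0.03q = 95 + 0.01q → q_m = 1125.
Price p_m = 140 − 0.015·1125 = 123.125; MC(q_m) = 95 + 0.01·1125 = 106.25.
Competitive q* = 1800, so Δq = 675; wedge = 123.125 − 106.25 = 16.875.
The triangle = ½ × 675 × 16.875 = $5695.31 thousand.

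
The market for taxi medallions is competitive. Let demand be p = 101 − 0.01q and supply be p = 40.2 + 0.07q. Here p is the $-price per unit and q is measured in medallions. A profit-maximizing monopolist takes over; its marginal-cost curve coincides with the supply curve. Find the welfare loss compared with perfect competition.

Competitive equilibrium: 101 − 0.01q = 40.2 + 0.07q → q* = 760, p* = 93.4.
Marginal revenue: MR = 101 − 0.02q. Set MR = MC: 101 − 0.02q = 40.2 + 0.07q → q_m = 675.5556.
Price p_m = 101 − 0.01·675.5556 = 94.2444; MC(q_m) = 40.2 + 0.07·675.5556 = 87.4889.
Competitive q* = 760, so Δq = 84.4444; wedge = 94.2444 − 87.4889 = 6.7555.
Welfare loss = ½ × 84.4444 × 6.7555 = $285.23.

$285.23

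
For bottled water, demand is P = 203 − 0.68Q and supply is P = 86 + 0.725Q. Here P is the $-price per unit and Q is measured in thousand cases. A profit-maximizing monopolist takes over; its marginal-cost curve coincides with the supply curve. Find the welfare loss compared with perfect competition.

Competitive equilibrium: 203 − 0.68Q = 86 + 0.725Q → Q* = 83.274, P* = 146.3737.
Marginal revenue: MR = 203 − 1.36Q. Set MR = MC: 203 − 1.36Q = 86 + 0.725Q → Q_m = 56.1151.
Price P_m = 203 − 0.68·56.1151 = 164.8417; MC(Q_m) = 86 + 0.725·56.1151 = 126.6834.
Competitive Q* = 83.274, so ΔQ = 27.1589; wedge = 164.8417 − 126.6834 = 38.1583.
The triangle = ½ × 27.1589 × 38.1583 = $518.17 thousand.

$518.17 thousand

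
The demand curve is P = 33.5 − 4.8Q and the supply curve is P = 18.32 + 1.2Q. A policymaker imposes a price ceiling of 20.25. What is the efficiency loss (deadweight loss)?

Competitive equilibrium: 33.5 − 4.8Q = 18.32 + 1.2Q → Q* = 2.53, P* = 21.356.
At the ceiling P = 20.25, quantity supplied = (20.25 − 18.32)/1.2 = 1.6083.
Willingness to pay at Q' = 1.6083: 33.5 − 4.8·1.6083 = 25.7802.
ΔQ = 2.53 − 1.6083 = 0.9217; wedge = 25.7802 − 20.25 = 5.5302.
The triangle = ½ × 0.9217 × 5.5302 = 2.55.

2.55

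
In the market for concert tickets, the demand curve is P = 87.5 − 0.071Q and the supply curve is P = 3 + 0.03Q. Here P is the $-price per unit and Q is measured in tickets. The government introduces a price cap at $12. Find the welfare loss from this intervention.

Competitive equilibrium: 87.5 − 0.071Q = 3 + 0.03Q → Q* = 836.6337, P* = 28.099.
At the ceiling P = 12, quantity supplied = (12 − 3)/0.03 = 300.
Willingness to pay at Q' = 300: 87.5 − 0.071·300 = 66.2.
ΔQ = 836.6337 − 300 = 536.6337; wedge = 66.2 − 12 = 54.2.
Deadweight loss = ½ × 536.6337 × 54.2 = $14542.77.

$14542.77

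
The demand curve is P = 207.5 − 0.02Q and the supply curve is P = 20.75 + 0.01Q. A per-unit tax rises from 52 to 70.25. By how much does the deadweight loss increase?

37184.375

Competitive equilibrium: 207.5 − 0.02Q = 20.75 + 0.01Q → Q* = 6225, P* = 83.
For a per-unit tax t: ΔQ = t/0.03, so DWL = ½·t·(t/0.03) = t²/0.06.
At t = 52: DWL = 45066.667. At t = 70.25: DWL = 82251.042.
Increase = 82251.042 − 45066.667 = 37184.375.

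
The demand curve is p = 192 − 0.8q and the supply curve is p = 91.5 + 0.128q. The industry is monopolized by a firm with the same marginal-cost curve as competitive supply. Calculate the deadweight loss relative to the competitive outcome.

Competitive equilibrium: 192 − 0.8q = 91.5 + 0.128q → q* = 108.2974, p* = 105.3621.
Marginal revenue: MR = 192 − 1.6q. Set MR = MC: 192 − 1.6q = 91.5 + 0.128q → q_m = 58.1597.
Price p_m = 192 − 0.8·58.1597 = 145.4722; MC(q_m) = 91.5 + 0.128·58.1597 = 98.9444.
Competitive q* = 108.2974, so Δq = 50.1377; wedge = 145.4722 − 98.9444 = 46.5278.
The triangle = ½ × 50.1377 × 46.5278 = 1166.40.

1166.40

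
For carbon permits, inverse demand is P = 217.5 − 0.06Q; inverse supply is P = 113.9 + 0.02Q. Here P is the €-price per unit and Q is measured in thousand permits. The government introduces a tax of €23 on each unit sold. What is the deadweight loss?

Competitive equilibrium: 217.5 − 0.06Q = 113.9 + 0.02Q → Q* = 1295, P* = 139.8.
With the tax, the buyer price exceeds the seller price by 23: (217.5 − 0.06Q) − (113.9 + 0.02Q) = 23 → Q' = 1007.5.
ΔQ = 1295 − 1007.5 = 287.5; the wedge equals the tax, 23.
DWL = ½ × 287.5 × 23 = €3306.25 thousand.

€3306.25 thousand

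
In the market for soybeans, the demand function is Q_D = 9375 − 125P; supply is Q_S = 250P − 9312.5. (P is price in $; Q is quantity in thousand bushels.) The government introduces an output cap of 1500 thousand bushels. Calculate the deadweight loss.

$16252.60 thousand

In inverse form: demand P = 75 − 0.008Q, supply P = 37.25 + 0.004Q.
Competitive equilibrium: 75 − 0.008Q = 37.25 + 0.004Q → Q* = 3145.8333, P* = 49.8333.
At Q = 1500: demand price = 75 − 0.008·1500 = 63; supply price = 37.25 + 0.004·1500 = 43.25.
ΔQ = 3145.8333 − 1500 = 1645.8333; wedge = 63 − 43.25 = 19.75.
Welfare loss = ½ × 1645.8333 × 19.75 = $16252.60 thousand.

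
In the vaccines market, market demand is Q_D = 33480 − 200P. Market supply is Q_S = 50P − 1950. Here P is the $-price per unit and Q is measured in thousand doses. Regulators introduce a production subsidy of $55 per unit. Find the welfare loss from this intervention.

In inverse form: demand P = 167.4 − 0.005Q, supply P = 39 + 0.02Q.
Competitive equilibrium: 167.4 − 0.005Q = 39 + 0.02Q → Q* = 5136, P* = 141.72.
The subsidy lowers effective supply by 55: P = 0.02Q − 16.
New quantity: 167.4 − 0.005Q = 0.02Q − 16 → Q' = 7336.
Overproduction ΔQ = 7336 − 5136 = 2200; wedge = subsidy = 55.
Welfare loss = ½ × 2200 × 55 = $60500 thousand.

$60500 thousand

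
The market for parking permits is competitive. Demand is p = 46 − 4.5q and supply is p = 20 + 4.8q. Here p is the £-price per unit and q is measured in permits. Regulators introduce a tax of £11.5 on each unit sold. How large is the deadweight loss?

£7.11

Competitive equilibrium: 46 − 4.5q = 20 + 4.8q → q* = 2.7957, p* = 33.4194.
With the tax, the buyer price exceeds the seller price by 11.5: (46 − 4.5q) − (20 + 4.8q) = 11.5 → q' = 1.5591.
Δq = 2.7957 − 1.5591 = 1.2366; the wedge equals the tax, 11.5.
Welfare loss = ½ × 1.2366 × 11.5 = £7.11.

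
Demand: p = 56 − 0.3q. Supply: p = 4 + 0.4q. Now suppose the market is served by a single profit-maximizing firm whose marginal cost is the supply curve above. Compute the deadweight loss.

Competitive equilibrium: 56 − 0.3q = 4 + 0.4q → q* = 74.2857, p* = 33.7143.
Marginal revenue: MR = 56 − 0.6q. Set MR = MC: 56 − 0.6q = 4 + 0.4q → q_m = 52.
Price p_m = 56 − 0.3·52 = 40.4; MC(q_m) = 4 + 0.4·52 = 24.8.
Competitive q* = 74.2857, so Δq = 22.2857; wedge = 40.4 − 24.8 = 15.6.
Welfare loss = ½ × 22.2857 × 15.6 = 173.83.

173.83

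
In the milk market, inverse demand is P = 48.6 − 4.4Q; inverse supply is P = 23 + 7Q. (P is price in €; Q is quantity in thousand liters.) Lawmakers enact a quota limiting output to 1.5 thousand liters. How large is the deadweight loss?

€3.17 thousand

Competitive equilibrium: 48.6 − 4.4Q = 23 + 7Q → Q* = 2.2456, P* = 38.7193.
At Q = 1.5: demand price = 48.6 − 4.4·1.5 = 42; supply price = 23 + 7·1.5 = 33.5.
ΔQ = 2.2456 − 1.5 = 0.7456; wedge = 42 − 33.5 = 8.5.
DWL = ½ × 0.7456 × 8.5 = €3.17 thousand.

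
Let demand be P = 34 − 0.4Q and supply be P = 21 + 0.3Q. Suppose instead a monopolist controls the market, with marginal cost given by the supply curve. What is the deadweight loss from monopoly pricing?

15.96

Competitive equilibrium: 34 − 0.4Q = 21 + 0.3Q → Q* = 18.5714, P* = 26.5714.
Marginal revenue: MR = 34 − 0.8Q. Set MR = MC: 34 − 0.8Q = 21 + 0.3Q → Q_m = 11.8182.
Price P_m = 34 − 0.4·11.8182 = 29.2727; MC(Q_m) = 21 + 0.3·11.8182 = 24.5455.
Competitive Q* = 18.5714, so ΔQ = 6.7532; wedge = 29.2727 − 24.5455 = 4.7272.
Deadweight loss = ½ × 6.7532 × 4.7272 = 15.96.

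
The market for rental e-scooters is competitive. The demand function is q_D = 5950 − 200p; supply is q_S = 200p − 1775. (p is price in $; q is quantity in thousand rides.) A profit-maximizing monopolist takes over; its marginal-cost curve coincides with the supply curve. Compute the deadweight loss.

$2420.92 thousand

In inverse form: demand p = 29.75 − 0.005q, supply p = 8.875 + 0.005q.
Competitive equilibrium: 29.75 − 0.005q = 8.875 + 0.005q → q* = 2087.5, p* = 19.3125.
Marginal revenue: MR = 29.75 − 0.01q. Set MR = MC: 29.75 − 0.01q = 8.875 + 0.005q → q_m = 1391.66667.
Price p_m = 29.75 − 0.005·1391.66667 = 22.79167; MC(q_m) = 8.875 + 0.005·1391.66667 = 15.83333.
Competitive q* = 2087.5, so Δq = 695.83333; wedge = 22.79167 − 15.83333 = 6.95834.
The triangle = ½ × 695.83333 × 6.95834 = $2420.92 thousand.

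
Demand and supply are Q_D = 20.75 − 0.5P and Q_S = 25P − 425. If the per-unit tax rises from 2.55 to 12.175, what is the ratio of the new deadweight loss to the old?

In inverse form: demand P = 41.5 − 2Q, supply P = 17 + 0.04Q.
Competitive equilibrium: 41.5 − 2Q = 17 + 0.04Q → Q* = 12.0098, P* = 17.4804.
For a per-unit tax t: ΔQ = t/2.04, so DWL = ½·t·(t/2.04) = t²/4.08.
At t = 2.55: DWL = 1.594. At t = 12.175: DWL = 36.331.
Ratio = (12.175/2.55)² = 22.796.

22.796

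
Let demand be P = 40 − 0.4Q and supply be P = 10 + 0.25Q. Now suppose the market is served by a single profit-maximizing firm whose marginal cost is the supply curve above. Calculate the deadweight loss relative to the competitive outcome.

100.47

Competitive equilibrium: 40 − 0.4Q = 10 + 0.25Q → Q* = 46.1538, P* = 21.5385.
Marginal revenue: MR = 40 − 0.8Q. Set MR = MC: 40 − 0.8Q = 10 + 0.25Q → Q_m = 28.5714.
Price P_m = 40 − 0.4·28.5714 = 28.5714; MC(Q_m) = 10 + 0.25·28.5714 = 17.1429.
Competitive Q* = 46.1538, so ΔQ = 17.5824; wedge = 28.5714 − 17.1429 = 11.4285.
Deadweight loss = ½ × 17.5824 × 11.4285 = 100.47.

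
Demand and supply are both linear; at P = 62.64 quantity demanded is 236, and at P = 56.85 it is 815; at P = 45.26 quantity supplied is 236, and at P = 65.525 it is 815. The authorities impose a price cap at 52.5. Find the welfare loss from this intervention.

Demand slope = (56.85 − 62.64)/(815 − 236) = −0.01, so P = 65 − 0.01Q.
Supply slope = (65.525 − 45.26)/(815 − 236) = 0.035, so P = 37 + 0.035Q.
Competitive equilibrium: 65 − 0.01Q = 37 + 0.035Q → Q* = 622.22222, P* = 58.77778.
At the ceiling P = 52.5, quantity supplied = (52.5 − 37)/0.035 = 442.85714.
Willingness to pay at Q' = 442.85714: 65 − 0.01·442.85714 = 60.57143.
ΔQ = 622.22222 − 442.85714 = 179.36508; wedge = 60.57143 − 52.5 = 8.07143.
The triangle = ½ × 179.36508 × 8.07143 = 723.87.

723.87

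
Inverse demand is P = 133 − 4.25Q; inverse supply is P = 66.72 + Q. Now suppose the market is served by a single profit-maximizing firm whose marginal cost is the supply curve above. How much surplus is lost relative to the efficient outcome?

Competitive equilibrium: 133 − 4.25Q = 66.72 + Q → Q* = 12.62476, P* = 79.34476.
Marginal revenue: MR = 133 − 8.5Q. Set MR = MC: 133 − 8.5Q = 66.72 + Q → Q_m = 6.97684.
Price P_m = 133 − 4.25·6.97684 = 103.34843; MC(Q_m) = 66.72 + 1·6.97684 = 73.69684.
Competitive Q* = 12.62476, so ΔQ = 5.64792; wedge = 103.34843 − 73.69684 = 29.65159.
The triangle = ½ × 5.64792 × 29.65159 = 83.73.

83.73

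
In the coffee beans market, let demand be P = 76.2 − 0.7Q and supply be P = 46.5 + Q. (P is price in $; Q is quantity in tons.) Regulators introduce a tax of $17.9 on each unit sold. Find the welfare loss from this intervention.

$94.24

Competitive equilibrium: 76.2 − 0.7Q = 46.5 + Q → Q* = 17.4706, P* = 63.9706.
With the tax, the buyer price exceeds the seller price by 17.9: (76.2 − 0.7Q) − (46.5 + Q) = 17.9 → Q' = 6.9412.
ΔQ = 17.4706 − 6.9412 = 10.5294; the wedge equals the tax, 17.9.
DWL = ½ × 10.5294 × 17.9 = $94.24.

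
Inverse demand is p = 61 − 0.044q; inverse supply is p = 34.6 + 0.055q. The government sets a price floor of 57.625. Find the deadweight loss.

Competitive equilibrium: 61 − 0.044q = 34.6 + 0.055q → q* = 266.6667, p* = 49.2667.
At the floor p = 57.625, quantity demanded = (61 − 57.625)/0.044 = 76.7045.
Sellers' marginal cost at q' = 76.7045: 34.6 + 0.055·76.7045 = 38.8187.
Δq = 266.6667 − 76.7045 = 189.9622; wedge = 57.625 − 38.8187 = 18.8063.
DWL = ½ × 189.9622 × 18.8063 = 1786.24.

1786.24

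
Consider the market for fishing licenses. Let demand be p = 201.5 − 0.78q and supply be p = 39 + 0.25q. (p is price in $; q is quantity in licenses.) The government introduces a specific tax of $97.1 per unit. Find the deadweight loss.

Competitive equilibrium: 201.5 − 0.78q = 39 + 0.25q → q* = 157.767, p* = 78.4417.
With the tax, the buyer price exceeds the seller price by 97.1: (201.5 − 0.78q) − (39 + 0.25q) = 97.1 → q' = 63.4951.
Δq = 157.767 − 63.4951 = 94.2719; the wedge equals the tax, 97.1.
DWL = ½ × 94.2719 × 97.1 = $4576.90.

$4576.90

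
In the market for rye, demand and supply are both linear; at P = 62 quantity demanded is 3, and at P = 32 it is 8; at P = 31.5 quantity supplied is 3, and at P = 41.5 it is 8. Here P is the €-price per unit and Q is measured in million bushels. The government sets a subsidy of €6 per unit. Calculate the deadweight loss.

Demand slope = (32 − 62)/(8 − 3) = −6, so P = 80 − 6Q.
Supply slope = (41.5 − 31.5)/(8 − 3) = 2, so P = 25.5 + 2Q.
Competitive equilibrium: 80 − 6Q = 25.5 + 2Q → Q* = 6.8125, P* = 39.125.
The subsidy lowers effective supply by 6: P = 19.5 + 2Q.
New quantity: 80 − 6Q = 19.5 + 2Q → Q' = 7.5625.
Overproduction ΔQ = 7.5625 − 6.8125 = 0.75; wedge = subsidy = 6.
The triangle = ½ × 0.75 × 6 = €2.25 million.

€2.25 million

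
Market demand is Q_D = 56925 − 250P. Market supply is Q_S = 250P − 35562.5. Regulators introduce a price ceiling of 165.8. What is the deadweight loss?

91920.16

In inverse form: demand P = 227.7 − 0.004Q, supply P = 142.25 + 0.004Q.
Competitive equilibrium: 227.7 − 0.004Q = 142.25 + 0.004Q → Q* = 10681.25, P* = 184.975.
At the ceiling P = 165.8, quantity supplied = (165.8 − 142.25)/0.004 = 5887.5.
Willingness to pay at Q' = 5887.5: 227.7 − 0.004·5887.5 = 204.15.
ΔQ = 10681.25 − 5887.5 = 4793.75; wedge = 204.15 − 165.8 = 38.35.
The triangle = ½ × 4793.75 × 38.35 = 91920.16.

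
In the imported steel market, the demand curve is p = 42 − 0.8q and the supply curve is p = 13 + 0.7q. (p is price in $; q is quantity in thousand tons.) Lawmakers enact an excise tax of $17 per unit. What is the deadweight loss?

Competitive equilibrium: 42 − 0.8q = 13 + 0.7q → q* = 19.3333, p* = 26.5333.
With the tax, the buyer price exceeds the seller price by 17: (42 − 0.8q) − (13 + 0.7q) = 17 → q' = 8.
Δq = 19.3333 − 8 = 11.3333; the wedge equals the tax, 17.
Welfare loss = ½ × 11.3333 × 17 = $96.33 thousand.

$96.33 thousand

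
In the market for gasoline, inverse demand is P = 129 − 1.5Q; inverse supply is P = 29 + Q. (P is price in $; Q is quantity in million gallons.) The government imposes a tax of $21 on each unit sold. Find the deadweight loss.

Competitive equilibrium: 129 − 1.5Q = 29 + Q → Q* = 40, P* = 69.
With the tax, the buyer price exceeds the seller price by 21: (129 − 1.5Q) − (29 + Q) = 21 → Q' = 31.6.
ΔQ = 40 − 31.6 = 8.4; the wedge equals the tax, 21.
Deadweight loss = ½ × 8.4 × 21 = $88.20 million.

$88.20 million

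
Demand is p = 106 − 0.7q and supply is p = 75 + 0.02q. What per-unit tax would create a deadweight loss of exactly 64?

Competitive equilibrium: 106 − 0.7q = 75 + 0.02q → q* = 43.0556, p* = 75.8611.
A tax t gives Δq = t/0.72 and wedge t, so DWL = t²/1.44.
t²/1.44 = 64 → t² = 92.16 → t = 9.6.

9.6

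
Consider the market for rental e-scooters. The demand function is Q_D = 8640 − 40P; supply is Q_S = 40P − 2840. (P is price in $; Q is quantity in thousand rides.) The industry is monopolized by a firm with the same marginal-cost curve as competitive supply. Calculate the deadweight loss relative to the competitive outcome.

In inverse form: demand P = 216 − 0.025Q, supply P = 71 + 0.025Q.
Competitive equilibrium: 216 − 0.025Q = 71 + 0.025Q → Q* = 2900, P* = 143.5.
Marginal revenue: MR = 216 − 0.05Q. Set MR = MC: 216 − 0.05Q = 71 + 0.025Q → Q_m = 1933.33333.
Price P_m = 216 − 0.025·1933.33333 = 167.66667; MC(Q_m) = 71 + 0.025·1933.33333 = 119.33333.
Competitive Q* = 2900, so ΔQ = 966.66667; wedge = 167.66667 − 119.33333 = 48.33334.
Deadweight loss = ½ × 966.66667 × 48.33334 = $23361.11 thousand.

$23361.11 thousand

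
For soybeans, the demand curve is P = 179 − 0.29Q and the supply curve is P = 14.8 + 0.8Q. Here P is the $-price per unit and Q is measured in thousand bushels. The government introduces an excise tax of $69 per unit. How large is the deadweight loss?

$2183.94 thousand

Competitive equilibrium: 179 − 0.29Q = 14.8 + 0.8Q → Q* = 150.6422, P* = 135.31376.
With the tax, the buyer price exceeds the seller price by 69: (179 − 0.29Q) − (14.8 + 0.8Q) = 69 → Q' = 87.33945.
ΔQ = 150.6422 − 87.33945 = 63.30275; the wedge equals the tax, 69.
Deadweight loss = ½ × 63.30275 × 69 = $2183.94 thousand.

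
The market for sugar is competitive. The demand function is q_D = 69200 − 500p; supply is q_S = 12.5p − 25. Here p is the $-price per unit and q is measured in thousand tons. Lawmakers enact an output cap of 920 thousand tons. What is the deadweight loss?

In inverse form: demand p = 138.4 − 0.002q, supply p = 2 + 0.08q.
Competitive equilibrium: 138.4 − 0.002q = 2 + 0.08q → q* = 1663.4146, p* = 135.0732.
At q = 920: demand price = 138.4 − 0.002·920 = 136.56; supply price = 2 + 0.08·920 = 75.6.
Δq = 1663.4146 − 920 = 743.4146; wedge = 136.56 − 75.6 = 60.96.
Welfare loss = ½ × 743.4146 × 60.96 = $22659.28 thousand.

$22659.28 thousand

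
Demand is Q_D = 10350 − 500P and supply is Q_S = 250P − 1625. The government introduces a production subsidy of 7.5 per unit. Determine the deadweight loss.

In inverse form: demand P = 20.7 − 0.002Q, supply P = 6.5 + 0.004Q.
Competitive equilibrium: 20.7 − 0.002Q = 6.5 + 0.004Q → Q* = 2366.6667, P* = 15.9667.
The subsidy lowers effective supply by 7.5: P = 0.004Q − 1.
New quantity: 20.7 − 0.002Q = 0.004Q − 1 → Q' = 3616.6667.
Overproduction ΔQ = 3616.6667 − 2366.6667 = 1250; wedge = subsidy = 7.5.
DWL = ½ × 1250 × 7.5 = 4687.50.

4687.50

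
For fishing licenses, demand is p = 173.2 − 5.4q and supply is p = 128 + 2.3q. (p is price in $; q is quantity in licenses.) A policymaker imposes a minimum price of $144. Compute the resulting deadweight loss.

Competitive equilibrium: 173.2 − 5.4q = 128 + 2.3q → q* = 5.8701, p* = 141.5013.
At the floor p = 144, quantity demanded = (173.2 − 144)/5.4 = 5.4074.
Sellers' marginal cost at q' = 5.4074: 128 + 2.3·5.4074 = 140.437.
Δq = 5.8701 − 5.4074 = 0.4627; wedge = 144 − 140.437 = 3.563.
The triangle = ½ × 0.4627 × 3.563 = $0.82.

$0.82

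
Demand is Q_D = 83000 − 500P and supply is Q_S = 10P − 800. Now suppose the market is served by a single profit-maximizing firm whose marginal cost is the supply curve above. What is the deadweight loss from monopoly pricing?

In inverse form: demand P = 166 − 0.002Q, supply P = 80 + 0.1Q.
Competitive equilibrium: 166 − 0.002Q = 80 + 0.1Q → Q* = 843.1373, P* = 164.3137.
Marginal revenue: MR = 166 − 0.004Q. Set MR = MC: 166 − 0.004Q = 80 + 0.1Q → Q_m = 826.9231.
Price P_m = 166 − 0.002·826.9231 = 164.3462; MC(Q_m) = 80 + 0.1·826.9231 = 162.6923.
Competitive Q* = 843.1373, so ΔQ = 16.2142; wedge = 164.3462 − 162.6923 = 1.6539.
Deadweight loss = ½ × 16.2142 × 1.6539 = 13.41.

13.41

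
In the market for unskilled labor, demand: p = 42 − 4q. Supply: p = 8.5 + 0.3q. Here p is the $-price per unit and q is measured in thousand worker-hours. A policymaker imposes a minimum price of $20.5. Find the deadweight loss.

$12.55 thousand

Competitive equilibrium: 42 − 4q = 8.5 + 0.3q → q* = 7.7907, p* = 10.8372.
At the floor p = 20.5, quantity demanded = (42 − 20.5)/4 = 5.375.
Sellers' marginal cost at q' = 5.375: 8.5 + 0.3·5.375 = 10.1125.
Δq = 7.7907 − 5.375 = 2.4157; wedge = 20.5 − 10.1125 = 10.3875.
Deadweight loss = ½ × 2.4157 × 10.3875 = $12.55 thousand.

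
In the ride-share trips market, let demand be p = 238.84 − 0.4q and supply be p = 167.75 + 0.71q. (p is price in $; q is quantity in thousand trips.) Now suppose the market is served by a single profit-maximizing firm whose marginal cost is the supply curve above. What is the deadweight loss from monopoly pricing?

$159.75 thousand

Competitive equilibrium: 238.84 − 0.4q = 167.75 + 0.71q → q* = 64.045, p* = 213.222.
Marginal revenue: MR = 238.84 − 0.8q. Set MR = MC: 238.84 − 0.8q = 167.75 + 0.71q → q_m = 47.0795.
Price p_m = 238.84 − 0.4·47.0795 = 220.0082; MC(q_m) = 167.75 + 0.71·47.0795 = 201.1764.
Competitive q* = 64.045, so Δq = 16.9655; wedge = 220.0082 − 201.1764 = 18.8318.
DWL = ½ × 16.9655 × 18.8318 = $159.75 thousand.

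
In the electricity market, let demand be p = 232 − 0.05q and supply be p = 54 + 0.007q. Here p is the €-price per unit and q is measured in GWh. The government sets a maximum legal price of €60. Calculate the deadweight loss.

Competitive equilibrium: 232 − 0.05q = 54 + 0.007q → q* = 3122.80702, p* = 75.85965.
At the ceiling p = 60, quantity supplied = (60 − 54)/0.007 = 857.14286.
Willingness to pay at q' = 857.14286: 232 − 0.05·857.14286 = 189.14286.
Δq = 3122.80702 − 857.14286 = 2265.66416; wedge = 189.14286 − 60 = 129.14286.
Welfare loss = ½ × 2265.66416 × 129.14286 = €146297.17.

€146297.17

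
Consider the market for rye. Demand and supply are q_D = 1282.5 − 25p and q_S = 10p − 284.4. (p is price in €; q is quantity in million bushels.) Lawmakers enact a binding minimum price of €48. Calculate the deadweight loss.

€456.84 million

In inverse form: demand p = 51.3 − 0.04q, supply p = 28.44 + 0.1q.
Competitive equilibrium: 51.3 − 0.04q = 28.44 + 0.1q → q* = 163.2857, p* = 44.7686.
At the floor p = 48, quantity demanded = (51.3 − 48)/0.04 = 82.5.
Sellers' marginal cost at q' = 82.5: 28.44 + 0.1·82.5 = 36.69.
Δq = 163.2857 − 82.5 = 80.7857; wedge = 48 − 36.69 = 11.31.
DWL = ½ × 80.7857 × 11.31 = €456.84 million.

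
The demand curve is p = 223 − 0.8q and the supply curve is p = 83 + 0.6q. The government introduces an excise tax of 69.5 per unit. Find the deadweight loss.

1725.09

Competitive equilibrium: 223 − 0.8q = 83 + 0.6q → q* = 100, p* = 143.
With the tax, the buyer price exceeds the seller price by 69.5: (223 − 0.8q) − (83 + 0.6q) = 69.5 → q' = 50.3571.
Δq = 100 − 50.3571 = 49.6429; the wedge equals the tax, 69.5.
Deadweight loss = ½ × 49.6429 × 69.5 = 1725.09.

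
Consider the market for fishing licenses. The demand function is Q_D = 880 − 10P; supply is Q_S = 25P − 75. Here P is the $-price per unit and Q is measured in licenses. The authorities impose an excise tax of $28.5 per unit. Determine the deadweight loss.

In inverse form: demand P = 88 − 0.1Q, supply P = 3 + 0.04Q.
Competitive equilibrium: 88 − 0.1Q = 3 + 0.04Q → Q* = 607.1429, P* = 27.2857.
With the tax, the buyer price exceeds the seller price by 28.5: (88 − 0.1Q) − (3 + 0.04Q) = 28.5 → Q' = 403.5714.
ΔQ = 607.1429 − 403.5714 = 203.5715; the wedge equals the tax, 28.5.
Welfare loss = ½ × 203.5715 × 28.5 = $2900.89.

$2900.89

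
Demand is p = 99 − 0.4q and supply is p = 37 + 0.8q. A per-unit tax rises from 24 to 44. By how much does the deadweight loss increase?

Competitive equilibrium: 99 − 0.4q = 37 + 0.8q → q* = 51.6667, p* = 78.3333.
For a per-unit tax t: Δq = t/1.2, so DWL = ½·t·(t/1.2) = t²/2.4.
At t = 24: DWL = 240. At t = 44: DWL = 806.667.
Increase = 806.667 − 240 = 566.67.

566.67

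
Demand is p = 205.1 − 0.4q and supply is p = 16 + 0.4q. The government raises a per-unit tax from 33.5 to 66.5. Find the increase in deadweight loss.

Competitive equilibrium: 205.1 − 0.4q = 16 + 0.4q → q* = 236.375, p* = 110.55.
For a per-unit tax t: Δq = t/0.8, so DWL = ½·t·(t/0.8) = t²/1.6.
At t = 33.5: DWL = 701.406. At t = 66.5: DWL = 2763.906.
Increase = 2763.906 − 701.406 = 2062.50.

2062.50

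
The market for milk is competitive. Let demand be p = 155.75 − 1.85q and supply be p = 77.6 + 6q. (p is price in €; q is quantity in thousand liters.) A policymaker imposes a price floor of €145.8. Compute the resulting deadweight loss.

€82.23 thousand

Competitive equilibrium: 155.75 − 1.85q = 77.6 + 6q → q* = 9.95541, p* = 137.33248.
At the floor p = 145.8, quantity demanded = (155.75 − 145.8)/1.85 = 5.37838.
Sellers' marginal cost at q' = 5.37838: 77.6 + 6·5.37838 = 109.87028.
Δq = 9.95541 − 5.37838 = 4.57703; wedge = 145.8 − 109.87028 = 35.92972.
Deadweight loss = ½ × 4.57703 × 35.92972 = €82.23 thousand.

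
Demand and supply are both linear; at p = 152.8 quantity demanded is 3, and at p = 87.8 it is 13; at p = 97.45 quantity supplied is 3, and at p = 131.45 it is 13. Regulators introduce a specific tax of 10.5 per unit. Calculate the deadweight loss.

5.57

Demand slope = (87.8 − 152.8)/(13 − 3) = −6.5, so p = 172.3 − 6.5q.
Supply slope = (131.45 − 97.45)/(13 − 3) = 3.4, so p = 87.25 + 3.4q.
Competitive equilibrium: 172.3 − 6.5q = 87.25 + 3.4q → q* = 8.5909, p* = 116.4591.
With the tax, the buyer price exceeds the seller price by 10.5: (172.3 − 6.5q) − (87.25 + 3.4q) = 10.5 → q' = 7.5303.
Δq = 8.5909 − 7.5303 = 1.0606; the wedge equals the tax, 10.5.
The triangle = ½ × 1.0606 × 10.5 = 5.57.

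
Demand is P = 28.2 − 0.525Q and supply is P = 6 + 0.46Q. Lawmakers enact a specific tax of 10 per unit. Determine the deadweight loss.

50.76

Competitive equilibrium: 28.2 − 0.525Q = 6 + 0.46Q → Q* = 22.5381, P* = 16.3675.
With the tax, the buyer price exceeds the seller price by 10: (28.2 − 0.525Q) − (6 + 0.46Q) = 10 → Q' = 12.3858.
ΔQ = 22.5381 − 12.3858 = 10.1523; the wedge equals the tax, 10.
Welfare loss = ½ × 10.1523 × 10 = 50.76.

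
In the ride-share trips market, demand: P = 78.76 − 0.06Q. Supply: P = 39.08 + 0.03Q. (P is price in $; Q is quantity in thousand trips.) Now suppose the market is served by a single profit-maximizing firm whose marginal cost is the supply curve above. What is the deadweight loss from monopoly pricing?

$1399.56 thousand

Competitive equilibrium: 78.76 − 0.06Q = 39.08 + 0.03Q → Q* = 440.8889, P* = 52.3067.
Marginal revenue: MR = 78.76 − 0.12Q. Set MR = MC: 78.76 − 0.12Q = 39.08 + 0.03Q → Q_m = 264.5333.
Price P_m = 78.76 − 0.06·264.5333 = 62.888; MC(Q_m) = 39.08 + 0.03·264.5333 = 47.016.
Competitive Q* = 440.8889, so ΔQ = 176.3556; wedge = 62.888 − 47.016 = 15.872.
The triangle = ½ × 176.3556 × 15.872 = $1399.56 thousand.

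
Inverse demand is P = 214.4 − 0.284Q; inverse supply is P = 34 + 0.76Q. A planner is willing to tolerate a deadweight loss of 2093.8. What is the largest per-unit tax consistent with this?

66.12

Competitive equilibrium: 214.4 − 0.284Q = 34 + 0.76Q → Q* = 172.7969, P* = 165.3257.
A tax t gives ΔQ = t/1.044 and wedge t, so DWL = t²/2.088.
t²/2.088 = 2093.8 → t² = 4371.8544 → t = 66.12.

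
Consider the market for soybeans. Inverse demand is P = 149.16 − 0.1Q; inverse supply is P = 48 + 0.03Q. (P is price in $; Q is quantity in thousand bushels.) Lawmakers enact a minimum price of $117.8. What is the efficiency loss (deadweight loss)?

Competitive equilibrium: 149.16 − 0.1Q = 48 + 0.03Q → Q* = 778.1538, P* = 71.3446.
At the floor P = 117.8, quantity demanded = (149.16 − 117.8)/0.1 = 313.6.
Sellers' marginal cost at Q' = 313.6: 48 + 0.03·313.6 = 57.408.
ΔQ = 778.1538 − 313.6 = 464.5538; wedge = 117.8 − 57.408 = 60.392.
The triangle = ½ × 464.5538 × 60.392 = $14027.67 thousand.

$14027.67 thousand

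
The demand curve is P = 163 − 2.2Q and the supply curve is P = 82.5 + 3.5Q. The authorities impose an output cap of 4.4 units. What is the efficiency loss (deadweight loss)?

Competitive equilibrium: 163 − 2.2Q = 82.5 + 3.5Q → Q* = 14.1228, P* = 131.9298.
At Q = 4.4: demand price = 163 − 2.2·4.4 = 153.32; supply price = 82.5 + 3.5·4.4 = 97.9.
ΔQ = 14.1228 − 4.4 = 9.7228; wedge = 153.32 − 97.9 = 55.42.
DWL = ½ × 9.7228 × 55.42 = 269.42.

269.42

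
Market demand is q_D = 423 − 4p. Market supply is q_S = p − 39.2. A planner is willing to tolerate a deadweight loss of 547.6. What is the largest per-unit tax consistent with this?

In inverse form: demand p = 105.75 − 0.25q, supply p = 39.2 + q.
Competitive equilibrium: 105.75 − 0.25q = 39.2 + q → q* = 53.24, p* = 92.44.
A tax t gives Δq = t/1.25 and wedge t, so DWL = t²/2.5.
t²/2.5 = 547.6 → t² = 1369 → t = 37.

37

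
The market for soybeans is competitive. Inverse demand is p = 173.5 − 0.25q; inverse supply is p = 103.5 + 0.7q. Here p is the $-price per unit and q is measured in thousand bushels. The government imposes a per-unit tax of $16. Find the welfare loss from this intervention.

$134.74 thousand

Competitive equilibrium: 173.5 − 0.25q = 103.5 + 0.7q → q* = 73.6842, p* = 155.0789.
With the tax, the buyer price exceeds the seller price by 16: (173.5 − 0.25q) − (103.5 + 0.7q) = 16 → q' = 56.8421.
Δq = 73.6842 − 56.8421 = 16.8421; the wedge equals the tax, 16.
The triangle = ½ × 16.8421 × 16 = $134.74 thousand.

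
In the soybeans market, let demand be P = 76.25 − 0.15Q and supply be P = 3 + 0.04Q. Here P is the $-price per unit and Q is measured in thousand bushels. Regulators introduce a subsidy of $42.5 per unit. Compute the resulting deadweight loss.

$4753.29 thousand

Competitive equilibrium: 76.25 − 0.15Q = 3 + 0.04Q → Q* = 385.5263, P* = 18.4211.
The subsidy lowers effective supply by 42.5: P = 0.04Q − 39.5.
New quantity: 76.25 − 0.15Q = 0.04Q − 39.5 → Q' = 609.2105.
Overproduction ΔQ = 609.2105 − 385.5263 = 223.6842; wedge = subsidy = 42.5.
The triangle = ½ × 223.6842 × 42.5 = $4753.29 thousand.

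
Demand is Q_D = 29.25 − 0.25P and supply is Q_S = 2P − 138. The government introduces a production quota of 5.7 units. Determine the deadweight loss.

In inverse form: demand P = 117 − 4Q, supply P = 69 + 0.5Q.
Competitive equilibrium: 117 − 4Q = 69 + 0.5Q → Q* = 10.6667, P* = 74.3333.
At Q = 5.7: demand price = 117 − 4·5.7 = 94.2; supply price = 69 + 0.5·5.7 = 71.85.
ΔQ = 10.6667 − 5.7 = 4.9667; wedge = 94.2 − 71.85 = 22.35.
Deadweight loss = ½ × 4.9667 × 22.35 = 55.50.

55.50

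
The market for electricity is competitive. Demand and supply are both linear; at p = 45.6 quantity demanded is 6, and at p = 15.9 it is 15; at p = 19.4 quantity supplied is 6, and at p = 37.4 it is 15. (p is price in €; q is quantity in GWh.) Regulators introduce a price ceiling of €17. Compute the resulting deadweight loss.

Demand slope = (15.9 − 45.6)/(15 − 6) = −3.3, so p = 65.4 − 3.3q.
Supply slope = (37.4 − 19.4)/(15 − 6) = 2, so p = 7.4 + 2q.
Competitive equilibrium: 65.4 − 3.3q = 7.4 + 2q → q* = 10.9434, p* = 29.2868.
At the ceiling p = 17, quantity supplied = (17 − 7.4)/2 = 4.8.
Willingness to pay at q' = 4.8: 65.4 − 3.3·4.8 = 49.56.
Δq = 10.9434 − 4.8 = 6.1434; wedge = 49.56 − 17 = 32.56.
DWL = ½ × 6.1434 × 32.56 = €100.01.

€100.01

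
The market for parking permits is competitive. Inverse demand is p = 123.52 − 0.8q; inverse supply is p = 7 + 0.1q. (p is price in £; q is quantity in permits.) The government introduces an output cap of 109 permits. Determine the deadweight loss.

Competitive equilibrium: 123.52 − 0.8q = 7 + 0.1q → q* = 129.4667, p* = 19.9467.
At q = 109: demand price = 123.52 − 0.8·109 = 36.32; supply price = 7 + 0.1·109 = 17.9.
Δq = 129.4667 − 109 = 20.4667; wedge = 36.32 − 17.9 = 18.42.
The triangle = ½ × 20.4667 × 18.42 = £188.498.

£188.498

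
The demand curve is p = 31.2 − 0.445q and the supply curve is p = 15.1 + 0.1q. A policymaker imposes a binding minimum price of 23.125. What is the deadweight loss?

Competitive equilibrium: 31.2 − 0.445q = 15.1 + 0.1q → q* = 29.5413, p* = 18.0541.
At the floor p = 23.125, quantity demanded = (31.2 − 23.125)/0.445 = 18.1461.
Sellers' marginal cost at q' = 18.1461: 15.1 + 0.1·18.1461 = 16.9146.
Δq = 29.5413 − 18.1461 = 11.3952; wedge = 23.125 − 16.9146 = 6.2104.
DWL = ½ × 11.3952 × 6.2104 = 35.38.

35.38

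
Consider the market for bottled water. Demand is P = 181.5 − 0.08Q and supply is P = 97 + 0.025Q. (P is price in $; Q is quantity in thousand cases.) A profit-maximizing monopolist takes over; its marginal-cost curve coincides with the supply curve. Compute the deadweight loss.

$6358.15 thousand

Competitive equilibrium: 181.5 − 0.08Q = 97 + 0.025Q → Q* = 804.7619, P* = 117.11905.
Marginal revenue: MR = 181.5 − 0.16Q. Set MR = MC: 181.5 − 0.16Q = 97 + 0.025Q → Q_m = 456.75676.
Price P_m = 181.5 − 0.08·456.75676 = 144.95946; MC(Q_m) = 97 + 0.025·456.75676 = 108.41892.
Competitive Q* = 804.7619, so ΔQ = 348.00514; wedge = 144.95946 − 108.41892 = 36.54054.
Welfare loss = ½ × 348.00514 × 36.54054 = $6358.15 thousand.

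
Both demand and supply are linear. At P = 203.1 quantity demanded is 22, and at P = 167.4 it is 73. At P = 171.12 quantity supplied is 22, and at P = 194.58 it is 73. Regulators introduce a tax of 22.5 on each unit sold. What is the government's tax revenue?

678.88

Demand slope = (167.4 − 203.1)/(73 − 22) = −0.7, so P = 218.5 − 0.7Q.
Supply slope = (194.58 − 171.12)/(73 − 22) = 0.46, so P = 161 + 0.46Q.
Competitive equilibrium: 218.5 − 0.7Q = 161 + 0.46Q → Q* = 49.569, P* = 183.8017.
With the tax, the buyer price exceeds the seller price by 22.5: (218.5 − 0.7Q) − (161 + 0.46Q) = 22.5 → Q' = 30.1724.
Tax revenue = 22.5 × 30.1724 = 678.88.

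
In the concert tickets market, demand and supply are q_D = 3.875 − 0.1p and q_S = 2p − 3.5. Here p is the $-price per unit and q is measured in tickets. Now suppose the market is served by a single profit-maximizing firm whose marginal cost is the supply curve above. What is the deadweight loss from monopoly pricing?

In inverse form: demand p = 38.75 − 10q, supply p = 1.75 + 0.5q.
Competitive equilibrium: 38.75 − 10q = 1.75 + 0.5q → q* = 3.5238, p* = 3.5119.
Marginal revenue: MR = 38.75 − 20q. Set MR = MC: 38.75 − 20q = 1.75 + 0.5q → q_m = 1.8049.
Price p_m = 38.75 − 10·1.8049 = 20.701; MC(q_m) = 1.75 + 0.5·1.8049 = 2.6525.
Competitive q* = 3.5238, so Δq = 1.7189; wedge = 20.701 − 2.6525 = 18.0485.
Welfare loss = ½ × 1.7189 × 18.0485 = $15.51.

$15.51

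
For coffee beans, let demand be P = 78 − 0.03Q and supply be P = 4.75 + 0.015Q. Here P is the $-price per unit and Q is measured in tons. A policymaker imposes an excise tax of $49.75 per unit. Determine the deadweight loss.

Competitive equilibrium: 78 − 0.03Q = 4.75 + 0.015Q → Q* = 1627.77778, P* = 29.16667.
With the tax, the buyer price exceeds the seller price by 49.75: (78 − 0.03Q) − (4.75 + 0.015Q) = 49.75 → Q' = 522.22222.
ΔQ = 1627.77778 − 522.22222 = 1105.55556; the wedge equals the tax, 49.75.
The triangle = ½ × 1105.55556 × 49.75 = $27500.69.

$27500.69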